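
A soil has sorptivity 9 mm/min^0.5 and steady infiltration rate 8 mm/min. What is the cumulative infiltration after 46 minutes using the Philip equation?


F = S*sqrt(t) + A*t
F = 9*sqrt(46) + 8*46
F = 9*6.782330 + 368

429.0410 mm


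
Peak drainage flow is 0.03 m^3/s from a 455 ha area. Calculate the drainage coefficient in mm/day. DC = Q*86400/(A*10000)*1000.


DC = Q * 86400 / (A * 10000) * 1000
DC = 0.03 * 86400 / (455 * 10000) * 1000
DC = 2592000.0000 / 4550000

0.5697 mm/day


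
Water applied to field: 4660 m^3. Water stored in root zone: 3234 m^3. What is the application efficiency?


Ea = V_root / V_field * 100 = 3234 / 4660 * 100 = 69.3991%

69.3991 %


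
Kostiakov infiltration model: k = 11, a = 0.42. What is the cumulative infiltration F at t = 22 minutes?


F = k * t^a = 11 * 22^0.42
F = 11 * 3.662836

40.2912 mm


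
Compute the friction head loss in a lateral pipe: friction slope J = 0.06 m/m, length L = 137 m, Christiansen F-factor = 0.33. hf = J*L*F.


hf = J * L * F = 0.06 * 137 * 0.33 = 2.7126 m

2.7126 m


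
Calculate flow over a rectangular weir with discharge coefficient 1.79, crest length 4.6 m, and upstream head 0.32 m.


Q = C * L * H^(3/2) = 1.79 * 4.6 * 0.32^1.5 = 1.79 * 4.6 * 0.181019

1.4905 m^3/s


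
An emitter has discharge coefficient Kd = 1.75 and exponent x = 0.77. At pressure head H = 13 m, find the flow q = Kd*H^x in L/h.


q = Kd * H^x = 1.75 * 13^0.77 = 1.75 * 7.206699

12.6117 L/h


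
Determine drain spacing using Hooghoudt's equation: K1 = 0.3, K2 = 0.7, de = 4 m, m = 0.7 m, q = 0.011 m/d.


S^2 = 8*K2*de*m/q + 4*K1*m^2/q
S^2 = 8*0.7*4*0.7/0.011 + 4*0.3*0.7^2/0.011
S = sqrt(1478.9091)

38.4566 m


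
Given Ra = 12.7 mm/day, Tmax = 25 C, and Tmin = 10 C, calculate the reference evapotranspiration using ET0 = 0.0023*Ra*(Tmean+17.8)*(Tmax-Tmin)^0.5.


Tmean = (Tmax + Tmin)/2 = (25 + 10)/2 = 17.5
ET0 = 0.0023 * 12.7 * (17.5 + 17.8) * sqrt(25 - 10)
ET0 = 0.0023 * 12.7 * 35.3 * 3.872983

3.9935 mm/day


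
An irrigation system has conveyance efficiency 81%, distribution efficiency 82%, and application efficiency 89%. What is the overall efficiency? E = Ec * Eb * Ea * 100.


Ec = 0.81, Eb = 0.82, Ea = 0.89
E = 0.81 * 0.82 * 0.89 * 100 = 59.1138%

59.1138 %


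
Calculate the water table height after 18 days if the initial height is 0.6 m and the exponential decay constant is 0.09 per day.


m = m0 * exp(-k*t)
m = 0.6 * exp(-0.09 * 18)
m = 0.6 * exp(-1.6200)

0.1187 m


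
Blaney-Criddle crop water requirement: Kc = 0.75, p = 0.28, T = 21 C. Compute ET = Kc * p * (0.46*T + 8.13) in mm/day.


ET = Kc * p * (0.46*T + 8.13)
ET = 0.75 * 0.28 * (0.46*21 + 8.13)
ET = 0.75 * 0.28 * 17.7900

3.7359 mm/day


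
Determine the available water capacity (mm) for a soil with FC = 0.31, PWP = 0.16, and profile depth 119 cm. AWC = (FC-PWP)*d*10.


AWC = (FC - PWP) * d * 10
AWC = (0.31 - 0.16) * 119 * 10
AWC = 0.1500 * 119 * 10

178.5000 mm


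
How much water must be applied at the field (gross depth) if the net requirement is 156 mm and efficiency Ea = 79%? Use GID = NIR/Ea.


Ea = 79% = 0.79
GID = NIR / Ea = 156 / 0.79 = 197.4684 mm

197.4684 mm


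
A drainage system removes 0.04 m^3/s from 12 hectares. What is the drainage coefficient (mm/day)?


DC = Q * 86400 / (A * 10000) * 1000
DC = 0.04 * 86400 / (12 * 10000) * 1000
DC = 3456000.0000 / 120000

28.8000 mm/day


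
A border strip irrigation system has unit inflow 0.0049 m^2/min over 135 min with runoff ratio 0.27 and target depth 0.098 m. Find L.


L = q*t/((1+r)*Z)
L = 0.0049*135/((1+0.27)*0.098)
L = 0.6615/0.12446

5.3150 m


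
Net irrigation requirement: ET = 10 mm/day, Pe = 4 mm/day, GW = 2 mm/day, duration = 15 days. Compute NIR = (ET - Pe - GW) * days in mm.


Daily deficit = ET - Pe - GW = 10 - 4 - 2 = 4 mm/day
NIR = 4 * 15 = 60 mm

60.0000 mm


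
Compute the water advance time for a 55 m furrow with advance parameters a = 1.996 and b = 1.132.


t = (L/a)^(1/b)
t = (55/1.996)^(1/1.132)
t = 27.555110^(1/1.132)

18.7182 min


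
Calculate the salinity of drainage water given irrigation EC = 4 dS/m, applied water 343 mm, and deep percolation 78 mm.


EC_dw = EC_iw * D_iw / D_dw
EC_dw = 4 * 343 / 78
EC_dw = 1372 / 78

17.5897 dS/m


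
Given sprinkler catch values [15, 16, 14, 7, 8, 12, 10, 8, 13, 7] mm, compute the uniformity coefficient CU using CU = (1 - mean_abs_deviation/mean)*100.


mean = 11.000000 mm
MAD = 3.000000 mm
CU = (1 - 3.000000/11.000000)*100

72.7273 %


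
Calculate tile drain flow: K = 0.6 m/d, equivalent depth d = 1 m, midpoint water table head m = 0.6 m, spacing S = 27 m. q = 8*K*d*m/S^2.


q = 8*K*d*m/S^2
q = 8*0.6*1*0.6/27^2
q = 2.8800 / 729

0.0040 m/d


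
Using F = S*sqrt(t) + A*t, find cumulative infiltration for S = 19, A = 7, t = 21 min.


F = S*sqrt(t) + A*t
F = 19*sqrt(21) + 7*21
F = 19*4.582576 + 147

234.0689 mm


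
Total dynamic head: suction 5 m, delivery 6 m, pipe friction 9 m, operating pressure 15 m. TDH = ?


TDH = Hs + Hd + hf + Hp = 5 + 6 + 9 + 15 = 35

35 m


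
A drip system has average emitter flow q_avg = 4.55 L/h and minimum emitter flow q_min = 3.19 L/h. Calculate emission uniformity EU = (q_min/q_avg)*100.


EU = (q_min/q_avg)*100 = (3.19/4.55)*100 = 70.1099%

70.1099 %


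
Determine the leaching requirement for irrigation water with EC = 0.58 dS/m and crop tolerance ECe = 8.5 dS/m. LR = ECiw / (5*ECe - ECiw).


LR = ECiw / (5*ECe - ECiw)
LR = 0.58 / (5*8.5 - 0.58)
LR = 0.58 / 41.9200

0.0138


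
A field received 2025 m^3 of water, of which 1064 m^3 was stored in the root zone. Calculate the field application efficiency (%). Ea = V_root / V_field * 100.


Ea = V_root / V_field * 100 = 1064 / 2025 * 100 = 52.5432%

52.5432 %


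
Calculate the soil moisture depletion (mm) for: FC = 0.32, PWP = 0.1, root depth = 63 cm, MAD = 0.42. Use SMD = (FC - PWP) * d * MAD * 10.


SMD = (FC - PWP) * d * MAD * 10
SMD = (0.32 - 0.1) * 63 * 0.42 * 10
SMD = 0.2200 * 63 * 0.42 * 10

58.2120 mm


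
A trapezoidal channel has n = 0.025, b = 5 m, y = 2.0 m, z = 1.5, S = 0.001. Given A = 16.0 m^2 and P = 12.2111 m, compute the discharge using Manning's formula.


R = A/P = 16.0/12.2111 = 1.310283
Q = (1/0.025) * 16.0 * 1.310283^(2/3) * 0.001^0.5

24.2339 m^3/s


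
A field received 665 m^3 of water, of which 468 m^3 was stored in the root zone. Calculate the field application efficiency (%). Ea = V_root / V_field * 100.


Ea = V_root / V_field * 100 = 468 / 665 * 100 = 70.3759%

70.3759 %


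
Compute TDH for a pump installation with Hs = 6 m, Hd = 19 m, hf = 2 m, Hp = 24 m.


TDH = Hs + Hd + hf + Hp = 6 + 19 + 2 + 24 = 51

51 m


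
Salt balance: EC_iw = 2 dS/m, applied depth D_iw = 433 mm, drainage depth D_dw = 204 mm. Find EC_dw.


EC_dw = EC_iw * D_iw / D_dw
EC_dw = 2 * 433 / 204
EC_dw = 866 / 204

4.2451 dS/m


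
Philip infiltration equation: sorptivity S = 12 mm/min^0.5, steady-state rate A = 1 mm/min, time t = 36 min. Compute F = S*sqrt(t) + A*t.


F = S*sqrt(t) + A*t
F = 12*sqrt(36) + 1*36
F = 12*6.000000 + 36

108.0000 mm


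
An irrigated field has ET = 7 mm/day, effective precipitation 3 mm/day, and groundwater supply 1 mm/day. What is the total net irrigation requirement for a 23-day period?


Daily deficit = ET - Pe - GW = 7 - 3 - 1 = 3 mm/day
NIR = 3 * 23 = 69 mm

69.0000 mm


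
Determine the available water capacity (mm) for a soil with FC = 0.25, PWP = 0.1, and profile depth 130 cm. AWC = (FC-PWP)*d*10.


AWC = (FC - PWP) * d * 10
AWC = (0.25 - 0.1) * 130 * 10
AWC = 0.1500 * 130 * 10

195.0000 mm


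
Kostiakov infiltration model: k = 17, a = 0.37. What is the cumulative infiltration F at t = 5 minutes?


F = k * t^a = 17 * 5^0.37
F = 17 * 1.813923

30.8367 mm


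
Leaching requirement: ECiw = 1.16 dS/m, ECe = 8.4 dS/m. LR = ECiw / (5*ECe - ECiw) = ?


LR = ECiw / (5*ECe - ECiw)
LR = 1.16 / (5*8.4 - 1.16)
LR = 1.16 / 40.8400

0.0284


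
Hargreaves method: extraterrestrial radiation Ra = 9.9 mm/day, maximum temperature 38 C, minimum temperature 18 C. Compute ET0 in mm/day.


Tmean = (Tmax + Tmin)/2 = (38 + 18)/2 = 28.0
ET0 = 0.0023 * 9.9 * (28.0 + 17.8) * sqrt(38 - 18)
ET0 = 0.0023 * 9.9 * 45.8 * 4.472136

4.6638 mm/day


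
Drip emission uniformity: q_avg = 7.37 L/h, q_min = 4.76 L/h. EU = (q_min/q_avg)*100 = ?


EU = (q_min/q_avg)*100 = (4.76/7.37)*100 = 64.5862%

64.5862 %


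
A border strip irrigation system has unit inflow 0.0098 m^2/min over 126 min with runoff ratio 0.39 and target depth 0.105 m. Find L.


L = q*t/((1+r)*Z)
L = 0.0098*126/((1+0.39)*0.105)
L = 1.2348/0.14595

8.4604 m


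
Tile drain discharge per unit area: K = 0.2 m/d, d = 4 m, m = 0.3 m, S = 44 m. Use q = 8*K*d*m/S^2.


q = 8*K*d*m/S^2
q = 8*0.2*4*0.3/44^2
q = 1.9200 / 1936

9.9174e-04 m/d


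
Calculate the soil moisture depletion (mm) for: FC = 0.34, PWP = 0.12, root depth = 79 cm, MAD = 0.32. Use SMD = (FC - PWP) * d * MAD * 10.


SMD = (FC - PWP) * d * MAD * 10
SMD = (0.34 - 0.12) * 79 * 0.32 * 10
SMD = 0.2200 * 79 * 0.32 * 10

55.6160 mm


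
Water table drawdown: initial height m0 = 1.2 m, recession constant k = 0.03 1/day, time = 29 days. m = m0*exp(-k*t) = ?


m = m0 * exp(-k*t)
m = 1.2 * exp(-0.03 * 29)
m = 1.2 * exp(-0.8700)

0.5027 m


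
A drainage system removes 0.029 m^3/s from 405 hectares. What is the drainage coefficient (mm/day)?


DC = Q * 86400 / (A * 10000) * 1000
DC = 0.029 * 86400 / (405 * 10000) * 1000
DC = 2505600.0000 / 4050000

0.6187 mm/day


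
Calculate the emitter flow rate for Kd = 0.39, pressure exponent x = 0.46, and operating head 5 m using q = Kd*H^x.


q = Kd * H^x = 0.39 * 5^0.46 = 0.39 * 2.096651

0.8177 L/h


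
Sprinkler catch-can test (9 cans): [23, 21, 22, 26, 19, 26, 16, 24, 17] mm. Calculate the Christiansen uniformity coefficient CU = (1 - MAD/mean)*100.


mean = 21.555556 mm
MAD = 2.938272 mm
CU = (1 - 2.938272/21.555556)*100

86.3688 %


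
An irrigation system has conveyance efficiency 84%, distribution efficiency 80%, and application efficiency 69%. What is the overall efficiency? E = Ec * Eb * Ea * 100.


Ec = 0.84, Eb = 0.8, Ea = 0.69
E = 0.84 * 0.8 * 0.69 * 100 = 46.3680%

46.3680 %


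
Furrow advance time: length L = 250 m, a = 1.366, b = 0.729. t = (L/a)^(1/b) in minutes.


t = (L/a)^(1/b)
t = (250/1.366)^(1/0.729)
t = 183.016105^(1/0.729)

1269.2637 min


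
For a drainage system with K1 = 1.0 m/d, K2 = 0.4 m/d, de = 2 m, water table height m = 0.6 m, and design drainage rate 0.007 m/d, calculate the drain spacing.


S^2 = 8*K2*de*m/q + 4*K1*m^2/q
S^2 = 8*0.4*2*0.6/0.007 + 4*1.0*0.6^2/0.007
S = sqrt(754.2857)

27.4643 m


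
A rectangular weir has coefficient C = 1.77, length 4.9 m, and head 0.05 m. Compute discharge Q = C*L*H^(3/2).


Q = C * L * H^(3/2) = 1.77 * 4.9 * 0.05^1.5 = 1.77 * 4.9 * 0.011180

0.0970 m^3/s


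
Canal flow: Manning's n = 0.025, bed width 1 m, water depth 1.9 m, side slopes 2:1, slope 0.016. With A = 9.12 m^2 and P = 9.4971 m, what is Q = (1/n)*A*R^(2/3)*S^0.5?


R = A/P = 9.12/9.4971 = 0.960293
Q = (1/0.025) * 9.12 * 0.960293^(2/3) * 0.016^0.5

44.9142 m^3/s


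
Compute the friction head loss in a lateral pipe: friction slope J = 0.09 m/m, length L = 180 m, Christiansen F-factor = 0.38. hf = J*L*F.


hf = J * L * F = 0.09 * 180 * 0.38 = 6.1560 m

6.1560 m


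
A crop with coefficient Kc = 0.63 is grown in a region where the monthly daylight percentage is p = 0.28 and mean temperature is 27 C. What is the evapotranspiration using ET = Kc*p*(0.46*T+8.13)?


ET = Kc * p * (0.46*T + 8.13)
ET = 0.63 * 0.28 * (0.46*27 + 8.13)
ET = 0.63 * 0.28 * 20.5500

3.6250 mm/day


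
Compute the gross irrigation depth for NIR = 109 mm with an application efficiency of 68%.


Ea = 68% = 0.68
GID = NIR / Ea = 109 / 0.68 = 160.2941 mm

160.2941 mm


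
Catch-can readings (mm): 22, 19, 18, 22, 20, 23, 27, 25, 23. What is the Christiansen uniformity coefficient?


mean = 22.111111 mm
MAD = 2.123457 mm
CU = (1 - 2.123457/22.111111)*100

90.3964 %


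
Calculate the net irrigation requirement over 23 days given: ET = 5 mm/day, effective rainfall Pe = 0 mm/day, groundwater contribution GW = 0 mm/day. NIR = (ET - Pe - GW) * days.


Daily deficit = ET - Pe - GW = 5 - 0 - 0 = 5 mm/day
NIR = 5 * 23 = 115 mm

115.0000 mm


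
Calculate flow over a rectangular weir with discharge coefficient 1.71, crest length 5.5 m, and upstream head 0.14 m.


Q = C * L * H^(3/2) = 1.71 * 5.5 * 0.14^1.5 = 1.71 * 5.5 * 0.052383

0.4927 m^3/s


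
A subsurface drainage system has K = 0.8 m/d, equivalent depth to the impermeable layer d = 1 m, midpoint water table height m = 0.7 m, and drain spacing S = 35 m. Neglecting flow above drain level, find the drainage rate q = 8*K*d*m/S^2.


q = 8*K*d*m/S^2
q = 8*0.8*1*0.7/35^2
q = 4.4800 / 1225

0.0037 m/d


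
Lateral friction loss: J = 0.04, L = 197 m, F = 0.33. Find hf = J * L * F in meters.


hf = J * L * F = 0.04 * 197 * 0.33 = 2.6004 m

2.6004 m


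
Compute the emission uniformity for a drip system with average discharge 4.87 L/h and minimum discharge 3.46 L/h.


EU = (q_min/q_avg)*100 = (3.46/4.87)*100 = 71.0472%

71.0472 %


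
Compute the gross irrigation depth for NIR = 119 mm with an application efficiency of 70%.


Ea = 70% = 0.7
GID = NIR / Ea = 119 / 0.7 = 170.0000 mm

170.0000 mm


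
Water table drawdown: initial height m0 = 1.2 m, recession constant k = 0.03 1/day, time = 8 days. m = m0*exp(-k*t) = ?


m = m0 * exp(-k*t)
m = 1.2 * exp(-0.03 * 8)
m = 1.2 * exp(-0.2400)

0.9440 m


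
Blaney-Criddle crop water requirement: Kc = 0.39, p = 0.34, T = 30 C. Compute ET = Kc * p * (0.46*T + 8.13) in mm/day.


ET = Kc * p * (0.46*T + 8.13)
ET = 0.39 * 0.34 * (0.46*30 + 8.13)
ET = 0.39 * 0.34 * 21.9300

2.9079 mm/day


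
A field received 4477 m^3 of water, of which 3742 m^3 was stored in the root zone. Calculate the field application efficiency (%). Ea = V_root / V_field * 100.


Ea = V_root / V_field * 100 = 3742 / 4477 * 100 = 83.5828%

83.5828 %


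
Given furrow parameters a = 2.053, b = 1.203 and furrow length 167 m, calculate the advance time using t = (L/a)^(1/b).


t = (L/a)^(1/b)
t = (167/2.053)^(1/1.203)
t = 81.344374^(1/1.203)

38.7231 min


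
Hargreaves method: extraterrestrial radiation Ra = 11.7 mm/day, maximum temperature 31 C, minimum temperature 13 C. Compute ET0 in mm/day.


Tmean = (Tmax + Tmin)/2 = (31 + 13)/2 = 22.0
ET0 = 0.0023 * 11.7 * (22.0 + 17.8) * sqrt(31 - 13)
ET0 = 0.0023 * 11.7 * 39.8 * 4.242641

4.5439 mm/day


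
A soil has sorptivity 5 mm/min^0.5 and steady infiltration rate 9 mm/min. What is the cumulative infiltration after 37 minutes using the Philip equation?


F = S*sqrt(t) + A*t
F = 5*sqrt(37) + 9*37
F = 5*6.082763 + 333

363.4138 mm


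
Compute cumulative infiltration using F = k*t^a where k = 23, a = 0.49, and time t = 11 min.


F = k * t^a = 23 * 11^0.49
F = 23 * 3.238042

74.4750 mm


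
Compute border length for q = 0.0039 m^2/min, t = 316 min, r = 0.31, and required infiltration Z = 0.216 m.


L = q*t/((1+r)*Z)
L = 0.0039*316/((1+0.31)*0.216)
L = 1.2324/0.28296

4.3554 m


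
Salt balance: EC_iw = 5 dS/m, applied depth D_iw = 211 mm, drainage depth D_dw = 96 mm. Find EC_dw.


EC_dw = EC_iw * D_iw / D_dw
EC_dw = 5 * 211 / 96
EC_dw = 1055 / 96

10.9896 dS/m


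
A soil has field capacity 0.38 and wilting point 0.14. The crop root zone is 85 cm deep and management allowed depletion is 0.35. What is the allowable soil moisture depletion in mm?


SMD = (FC - PWP) * d * MAD * 10
SMD = (0.38 - 0.14) * 85 * 0.35 * 10
SMD = 0.2400 * 85 * 0.35 * 10

71.4000 mm


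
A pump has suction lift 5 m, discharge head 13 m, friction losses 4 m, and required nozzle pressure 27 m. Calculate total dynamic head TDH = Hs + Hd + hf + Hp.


TDH = Hs + Hd + hf + Hp = 5 + 13 + 4 + 27 = 49

49 m


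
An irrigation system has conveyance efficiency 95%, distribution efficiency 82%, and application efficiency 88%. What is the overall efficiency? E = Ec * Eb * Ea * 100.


Ec = 0.95, Eb = 0.82, Ea = 0.88
E = 0.95 * 0.82 * 0.88 * 100 = 68.5520%

68.5520 %


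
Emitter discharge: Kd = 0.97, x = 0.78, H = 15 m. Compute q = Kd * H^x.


q = Kd * H^x = 0.97 * 15^0.78 = 0.97 * 8.267062

8.0191 L/h


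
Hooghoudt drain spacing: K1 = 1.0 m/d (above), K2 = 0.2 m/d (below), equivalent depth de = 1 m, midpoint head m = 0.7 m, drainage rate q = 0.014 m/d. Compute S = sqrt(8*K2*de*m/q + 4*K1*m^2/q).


S^2 = 8*K2*de*m/q + 4*K1*m^2/q
S^2 = 8*0.2*1*0.7/0.014 + 4*1.0*0.7^2/0.014
S = sqrt(220.0000)

14.8324 m


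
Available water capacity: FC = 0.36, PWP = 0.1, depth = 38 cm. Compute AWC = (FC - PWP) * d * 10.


AWC = (FC - PWP) * d * 10
AWC = (0.36 - 0.1) * 38 * 10
AWC = 0.2600 * 38 * 10

98.8000 mm


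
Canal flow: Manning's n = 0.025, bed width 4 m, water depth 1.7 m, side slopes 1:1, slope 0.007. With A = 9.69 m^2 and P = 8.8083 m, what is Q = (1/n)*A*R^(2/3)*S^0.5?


R = A/P = 9.69/8.8083 = 1.100099
Q = (1/0.025) * 9.69 * 1.100099^(2/3) * 0.007^0.5

34.5584 m^3/s


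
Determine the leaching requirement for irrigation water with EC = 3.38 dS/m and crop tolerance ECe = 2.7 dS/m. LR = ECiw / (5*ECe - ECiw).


LR = ECiw / (5*ECe - ECiw)
LR = 3.38 / (5*2.7 - 3.38)
LR = 3.38 / 10.1200

0.3340


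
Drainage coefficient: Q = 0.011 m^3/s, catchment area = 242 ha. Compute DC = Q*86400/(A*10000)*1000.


DC = Q * 86400 / (A * 10000) * 1000
DC = 0.011 * 86400 / (242 * 10000) * 1000
DC = 950400.0000 / 2420000

0.3927 mm/day


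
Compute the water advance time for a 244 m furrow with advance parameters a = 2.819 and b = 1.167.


t = (L/a)^(1/b)
t = (244/2.819)^(1/1.167)
t = 86.555516^(1/1.167)

45.7156 min


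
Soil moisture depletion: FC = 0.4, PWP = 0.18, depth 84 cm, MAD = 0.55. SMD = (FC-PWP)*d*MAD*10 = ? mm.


SMD = (FC - PWP) * d * MAD * 10
SMD = (0.4 - 0.18) * 84 * 0.55 * 10
SMD = 0.2200 * 84 * 0.55 * 10

101.6400 mm


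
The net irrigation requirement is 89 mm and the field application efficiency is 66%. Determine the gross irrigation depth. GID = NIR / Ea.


Ea = 66% = 0.66
GID = NIR / Ea = 89 / 0.66 = 134.8485 mm

134.8485 mm


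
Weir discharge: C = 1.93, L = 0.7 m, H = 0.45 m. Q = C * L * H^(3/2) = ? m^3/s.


Q = C * L * H^(3/2) = 1.93 * 0.7 * 0.45^1.5 = 1.93 * 0.7 * 0.301869

0.4078 m^3/s


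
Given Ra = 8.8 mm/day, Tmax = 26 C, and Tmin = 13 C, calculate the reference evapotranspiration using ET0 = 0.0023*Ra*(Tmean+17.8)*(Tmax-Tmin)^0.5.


Tmean = (Tmax + Tmin)/2 = (26 + 13)/2 = 19.5
ET0 = 0.0023 * 8.8 * (19.5 + 17.8) * sqrt(26 - 13)
ET0 = 0.0023 * 8.8 * 37.3 * 3.605551

2.7220 mm/day


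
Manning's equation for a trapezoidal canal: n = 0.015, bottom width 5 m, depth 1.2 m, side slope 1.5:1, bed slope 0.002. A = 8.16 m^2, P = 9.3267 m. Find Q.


R = A/P = 8.16/9.3267 = 0.874908
Q = (1/0.015) * 8.16 * 0.874908^(2/3) * 0.002^0.5

22.2547 m^3/s


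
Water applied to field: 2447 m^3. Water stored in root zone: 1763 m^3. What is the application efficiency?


Ea = V_root / V_field * 100 = 1763 / 2447 * 100 = 72.0474%

72.0474 %


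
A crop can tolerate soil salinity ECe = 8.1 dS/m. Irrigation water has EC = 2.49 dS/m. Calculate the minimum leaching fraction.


LR = ECiw / (5*ECe - ECiw)
LR = 2.49 / (5*8.1 - 2.49)
LR = 2.49 / 38.0100

0.0655


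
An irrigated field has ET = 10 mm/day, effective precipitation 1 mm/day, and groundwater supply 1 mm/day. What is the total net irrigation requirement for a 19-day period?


Daily deficit = ET - Pe - GW = 10 - 1 - 1 = 8 mm/day
NIR = 8 * 19 = 152 mm

152.0000 mm


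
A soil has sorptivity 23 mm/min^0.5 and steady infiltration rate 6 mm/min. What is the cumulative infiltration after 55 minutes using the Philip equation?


F = S*sqrt(t) + A*t
F = 23*sqrt(55) + 6*55
F = 23*7.416198 + 330

500.5726 mm


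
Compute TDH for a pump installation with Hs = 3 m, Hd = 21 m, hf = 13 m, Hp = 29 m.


TDH = Hs + Hd + hf + Hp = 3 + 21 + 13 + 29 = 66

66 m


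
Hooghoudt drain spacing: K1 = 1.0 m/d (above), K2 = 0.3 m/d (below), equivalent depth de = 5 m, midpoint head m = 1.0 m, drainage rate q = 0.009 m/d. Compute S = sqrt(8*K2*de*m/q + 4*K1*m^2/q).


S^2 = 8*K2*de*m/q + 4*K1*m^2/q
S^2 = 8*0.3*5*1.0/0.009 + 4*1.0*1.0^2/0.009
S = sqrt(1777.7778)

42.1637 m


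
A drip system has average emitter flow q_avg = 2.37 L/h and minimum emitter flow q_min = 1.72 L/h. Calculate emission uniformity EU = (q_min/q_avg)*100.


EU = (q_min/q_avg)*100 = (1.72/2.37)*100 = 72.5738%

72.5738 %


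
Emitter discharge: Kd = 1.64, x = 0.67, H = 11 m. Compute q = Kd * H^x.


q = Kd * H^x = 1.64 * 11^0.67 = 1.64 * 4.985780

8.1767 L/h


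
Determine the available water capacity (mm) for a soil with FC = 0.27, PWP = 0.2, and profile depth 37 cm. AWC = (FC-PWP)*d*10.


AWC = (FC - PWP) * d * 10
AWC = (0.27 - 0.2) * 37 * 10
AWC = 0.0700 * 37 * 10

25.9000 mm


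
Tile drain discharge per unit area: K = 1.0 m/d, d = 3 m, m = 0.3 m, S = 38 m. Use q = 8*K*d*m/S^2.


q = 8*K*d*m/S^2
q = 8*1.0*3*0.3/38^2
q = 7.2000 / 1444

0.0050 m/d


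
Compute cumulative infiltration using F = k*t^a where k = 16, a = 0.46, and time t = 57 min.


F = k * t^a = 16 * 57^0.46
F = 16 * 6.422475

102.7596 mm


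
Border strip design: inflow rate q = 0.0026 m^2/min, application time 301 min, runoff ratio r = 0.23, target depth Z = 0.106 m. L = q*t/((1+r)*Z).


L = q*t/((1+r)*Z)
L = 0.0026*301/((1+0.23)*0.106)
L = 0.7826/0.13038

6.0025 m


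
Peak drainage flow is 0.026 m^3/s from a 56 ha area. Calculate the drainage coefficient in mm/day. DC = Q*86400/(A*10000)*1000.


DC = Q * 86400 / (A * 10000) * 1000
DC = 0.026 * 86400 / (56 * 10000) * 1000
DC = 2246400.0000 / 560000

4.0114 mm/day


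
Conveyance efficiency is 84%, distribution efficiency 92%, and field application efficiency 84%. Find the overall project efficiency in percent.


Ec = 0.84, Eb = 0.92, Ea = 0.84
E = 0.84 * 0.92 * 0.84 * 100 = 64.9152%

64.9152 %


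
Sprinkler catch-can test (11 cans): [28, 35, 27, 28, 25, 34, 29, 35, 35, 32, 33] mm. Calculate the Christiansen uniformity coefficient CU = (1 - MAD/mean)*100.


mean = 31.000000 mm
MAD = 3.272727 mm
CU = (1 - 3.272727/31.000000)*100

89.4428 %


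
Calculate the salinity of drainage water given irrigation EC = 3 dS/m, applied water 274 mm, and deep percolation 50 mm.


EC_dw = EC_iw * D_iw / D_dw
EC_dw = 3 * 274 / 50
EC_dw = 822 / 50

16.4400 dS/m


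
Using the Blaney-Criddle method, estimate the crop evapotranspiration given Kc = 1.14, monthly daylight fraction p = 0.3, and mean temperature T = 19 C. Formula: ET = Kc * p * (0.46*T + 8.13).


ET = Kc * p * (0.46*T + 8.13)
ET = 1.14 * 0.3 * (0.46*19 + 8.13)
ET = 1.14 * 0.3 * 16.8700

5.7695 mm/day


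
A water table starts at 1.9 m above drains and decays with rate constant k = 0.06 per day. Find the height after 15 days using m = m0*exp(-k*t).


m = m0 * exp(-k*t)
m = 1.9 * exp(-0.06 * 15)
m = 1.9 * exp(-0.9000)

0.7725 m


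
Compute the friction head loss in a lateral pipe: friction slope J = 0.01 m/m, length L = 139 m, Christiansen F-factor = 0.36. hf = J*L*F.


hf = J * L * F = 0.01 * 139 * 0.36 = 0.5004 m

0.5004 m


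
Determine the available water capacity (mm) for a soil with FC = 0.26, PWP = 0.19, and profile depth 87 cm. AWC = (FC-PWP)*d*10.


AWC = (FC - PWP) * d * 10
AWC = (0.26 - 0.19) * 87 * 10
AWC = 0.0700 * 87 * 10

60.9000 mm


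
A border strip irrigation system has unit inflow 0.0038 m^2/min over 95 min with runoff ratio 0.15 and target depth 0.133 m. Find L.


L = q*t/((1+r)*Z)
L = 0.0038*95/((1+0.15)*0.133)
L = 0.361/0.15295

2.3602 m


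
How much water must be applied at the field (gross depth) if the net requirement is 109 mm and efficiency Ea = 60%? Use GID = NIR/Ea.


Ea = 60% = 0.6
GID = NIR / Ea = 109 / 0.6 = 181.6667 mm

181.6667 mm


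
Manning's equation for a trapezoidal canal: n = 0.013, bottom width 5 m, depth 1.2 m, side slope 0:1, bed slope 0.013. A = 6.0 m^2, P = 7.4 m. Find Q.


R = A/P = 6.0/7.4 = 0.810811
Q = (1/0.013) * 6.0 * 0.810811^(2/3) * 0.013^0.5

45.7572 m^3/s


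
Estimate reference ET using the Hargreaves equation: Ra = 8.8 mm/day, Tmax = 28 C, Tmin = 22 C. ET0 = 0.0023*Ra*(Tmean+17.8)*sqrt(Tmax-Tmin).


Tmean = (Tmax + Tmin)/2 = (28 + 22)/2 = 25.0
ET0 = 0.0023 * 8.8 * (25.0 + 17.8) * sqrt(28 - 22)
ET0 = 0.0023 * 8.8 * 42.8 * 2.449490

2.1219 mm/day


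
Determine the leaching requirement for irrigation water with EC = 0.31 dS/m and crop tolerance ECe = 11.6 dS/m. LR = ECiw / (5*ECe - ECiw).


LR = ECiw / (5*ECe - ECiw)
LR = 0.31 / (5*11.6 - 0.31)
LR = 0.31 / 57.6900

0.0054


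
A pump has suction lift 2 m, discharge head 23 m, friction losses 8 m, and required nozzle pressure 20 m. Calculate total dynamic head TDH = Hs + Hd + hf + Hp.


TDH = Hs + Hd + hf + Hp = 2 + 23 + 8 + 20 = 53

53 m


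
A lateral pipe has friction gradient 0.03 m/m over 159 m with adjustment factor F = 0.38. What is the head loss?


hf = J * L * F = 0.03 * 159 * 0.38 = 1.8126 m

1.8126 m


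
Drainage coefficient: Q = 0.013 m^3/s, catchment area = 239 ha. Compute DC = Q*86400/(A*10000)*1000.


DC = Q * 86400 / (A * 10000) * 1000
DC = 0.013 * 86400 / (239 * 10000) * 1000
DC = 1123200.0000 / 2390000

0.4700 mm/day


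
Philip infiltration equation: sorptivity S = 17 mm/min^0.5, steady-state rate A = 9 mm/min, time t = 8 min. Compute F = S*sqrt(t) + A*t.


F = S*sqrt(t) + A*t
F = 17*sqrt(8) + 9*8
F = 17*2.828427 + 72

120.0833 mm


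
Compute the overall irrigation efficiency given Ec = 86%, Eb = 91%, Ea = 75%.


Ec = 0.86, Eb = 0.91, Ea = 0.75
E = 0.86 * 0.91 * 0.75 * 100 = 58.6950%

58.6950 %


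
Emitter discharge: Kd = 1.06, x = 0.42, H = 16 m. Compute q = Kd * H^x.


q = Kd * H^x = 1.06 * 16^0.42 = 1.06 * 3.204280

3.3965 L/h


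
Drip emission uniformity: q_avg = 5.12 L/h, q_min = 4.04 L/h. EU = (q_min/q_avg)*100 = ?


EU = (q_min/q_avg)*100 = (4.04/5.12)*100 = 78.9062%

78.9062 %


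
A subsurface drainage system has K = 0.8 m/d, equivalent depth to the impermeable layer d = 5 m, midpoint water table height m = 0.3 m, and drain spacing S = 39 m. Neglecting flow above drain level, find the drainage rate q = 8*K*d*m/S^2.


q = 8*K*d*m/S^2
q = 8*0.8*5*0.3/39^2
q = 9.6000 / 1521

0.0063 m/d


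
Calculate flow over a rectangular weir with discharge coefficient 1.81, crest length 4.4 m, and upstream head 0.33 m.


Q = C * L * H^(3/2) = 1.81 * 4.4 * 0.33^1.5 = 1.81 * 4.4 * 0.189571

1.5097 m^3/s


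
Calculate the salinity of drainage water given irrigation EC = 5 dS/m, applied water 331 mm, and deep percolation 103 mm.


EC_dw = EC_iw * D_iw / D_dw
EC_dw = 5 * 331 / 103
EC_dw = 1655 / 103

16.0680 dS/m


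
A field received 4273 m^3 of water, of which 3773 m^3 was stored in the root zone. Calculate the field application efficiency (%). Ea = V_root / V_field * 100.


Ea = V_root / V_field * 100 = 3773 / 4273 * 100 = 88.2986%

88.2986 %


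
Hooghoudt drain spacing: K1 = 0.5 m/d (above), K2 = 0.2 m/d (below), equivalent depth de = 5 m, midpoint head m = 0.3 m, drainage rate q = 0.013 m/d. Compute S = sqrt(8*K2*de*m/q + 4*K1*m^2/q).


S^2 = 8*K2*de*m/q + 4*K1*m^2/q
S^2 = 8*0.2*5*0.3/0.013 + 4*0.5*0.3^2/0.013
S = sqrt(198.4615)

14.0876 m


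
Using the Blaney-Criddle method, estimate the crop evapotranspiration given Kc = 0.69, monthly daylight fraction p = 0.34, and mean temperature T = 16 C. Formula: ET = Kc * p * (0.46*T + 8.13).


ET = Kc * p * (0.46*T + 8.13)
ET = 0.69 * 0.34 * (0.46*16 + 8.13)
ET = 0.69 * 0.34 * 15.4900

3.6340 mm/day


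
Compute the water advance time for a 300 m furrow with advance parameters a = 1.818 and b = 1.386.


t = (L/a)^(1/b)
t = (300/1.818)^(1/1.386)
t = 165.016502^(1/1.386)

39.8059 min


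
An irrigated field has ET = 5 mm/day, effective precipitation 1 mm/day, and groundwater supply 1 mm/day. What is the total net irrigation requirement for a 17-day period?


Daily deficit = ET - Pe - GW = 5 - 1 - 1 = 3 mm/day
NIR = 3 * 17 = 51 mm

51.0000 mm


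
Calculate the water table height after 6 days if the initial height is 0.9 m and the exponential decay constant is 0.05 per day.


m = m0 * exp(-k*t)
m = 0.9 * exp(-0.05 * 6)
m = 0.9 * exp(-0.3000)

0.6667 m


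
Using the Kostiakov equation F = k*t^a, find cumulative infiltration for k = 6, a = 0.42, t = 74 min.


F = k * t^a = 6 * 74^0.42
F = 6 * 6.096454

36.5787 mm


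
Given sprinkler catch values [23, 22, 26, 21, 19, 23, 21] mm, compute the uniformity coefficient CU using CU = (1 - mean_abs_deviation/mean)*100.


mean = 22.142857 mm
MAD = 1.591837 mm
CU = (1 - 1.591837/22.142857)*100

92.8111 %


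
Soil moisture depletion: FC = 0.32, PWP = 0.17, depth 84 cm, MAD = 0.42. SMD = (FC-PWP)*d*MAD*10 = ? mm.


SMD = (FC - PWP) * d * MAD * 10
SMD = (0.32 - 0.17) * 84 * 0.42 * 10
SMD = 0.1500 * 84 * 0.42 * 10

52.9200 mm


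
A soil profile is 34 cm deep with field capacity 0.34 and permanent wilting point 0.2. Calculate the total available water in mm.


AWC = (FC - PWP) * d * 10
AWC = (0.34 - 0.2) * 34 * 10
AWC = 0.1400 * 34 * 10

47.6000 mm


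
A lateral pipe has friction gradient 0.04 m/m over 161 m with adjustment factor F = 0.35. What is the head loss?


hf = J * L * F = 0.04 * 161 * 0.35 = 2.2540 m

2.2540 m


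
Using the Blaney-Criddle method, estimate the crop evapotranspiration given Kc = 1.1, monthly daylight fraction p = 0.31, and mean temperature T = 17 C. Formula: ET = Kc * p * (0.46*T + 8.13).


ET = Kc * p * (0.46*T + 8.13)
ET = 1.1 * 0.31 * (0.46*17 + 8.13)
ET = 1.1 * 0.31 * 15.9500

5.4390 mm/day


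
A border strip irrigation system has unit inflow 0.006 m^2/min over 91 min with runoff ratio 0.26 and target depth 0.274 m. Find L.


L = q*t/((1+r)*Z)
L = 0.006*91/((1+0.26)*0.274)
L = 0.546/0.34524

1.5815 m


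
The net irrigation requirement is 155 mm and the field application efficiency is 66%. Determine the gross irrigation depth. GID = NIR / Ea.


Ea = 66% = 0.66
GID = NIR / Ea = 155 / 0.66 = 234.8485 mm

234.8485 mm


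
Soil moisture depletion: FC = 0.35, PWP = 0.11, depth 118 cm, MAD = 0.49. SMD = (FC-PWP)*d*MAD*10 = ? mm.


SMD = (FC - PWP) * d * MAD * 10
SMD = (0.35 - 0.11) * 118 * 0.49 * 10
SMD = 0.2400 * 118 * 0.49 * 10

138.7680 mm


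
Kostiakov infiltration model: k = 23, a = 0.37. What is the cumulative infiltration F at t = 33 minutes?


F = k * t^a = 23 * 33^0.37
F = 23 * 3.646281

83.8645 mm


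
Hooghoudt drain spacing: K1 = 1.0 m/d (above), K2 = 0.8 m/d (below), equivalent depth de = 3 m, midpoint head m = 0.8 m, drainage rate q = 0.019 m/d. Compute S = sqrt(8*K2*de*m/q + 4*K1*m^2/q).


S^2 = 8*K2*de*m/q + 4*K1*m^2/q
S^2 = 8*0.8*3*0.8/0.019 + 4*1.0*0.8^2/0.019
S = sqrt(943.1579)

30.7109 m


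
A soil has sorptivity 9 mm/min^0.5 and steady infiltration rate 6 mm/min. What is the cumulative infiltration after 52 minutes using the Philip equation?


F = S*sqrt(t) + A*t
F = 9*sqrt(52) + 6*52
F = 9*7.211103 + 312

376.8999 mm


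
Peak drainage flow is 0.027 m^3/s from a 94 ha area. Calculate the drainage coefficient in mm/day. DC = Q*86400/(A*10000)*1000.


DC = Q * 86400 / (A * 10000) * 1000
DC = 0.027 * 86400 / (94 * 10000) * 1000
DC = 2332800.0000 / 940000

2.4817 mm/day


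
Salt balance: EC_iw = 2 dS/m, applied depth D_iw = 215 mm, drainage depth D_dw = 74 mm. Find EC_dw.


EC_dw = EC_iw * D_iw / D_dw
EC_dw = 2 * 215 / 74
EC_dw = 430 / 74

5.8108 dS/m


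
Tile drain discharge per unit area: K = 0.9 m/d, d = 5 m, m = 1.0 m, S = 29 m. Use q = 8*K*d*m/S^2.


q = 8*K*d*m/S^2
q = 8*0.9*5*1.0/29^2
q = 36.0000 / 841

0.0428 m/d


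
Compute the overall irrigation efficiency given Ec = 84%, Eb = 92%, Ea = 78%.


Ec = 0.84, Eb = 0.92, Ea = 0.78
E = 0.84 * 0.92 * 0.78 * 100 = 60.2784%

60.2784 %


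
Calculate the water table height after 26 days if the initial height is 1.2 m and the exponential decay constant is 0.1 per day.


m = m0 * exp(-k*t)
m = 1.2 * exp(-0.1 * 26)
m = 1.2 * exp(-2.6000)

0.0891 m


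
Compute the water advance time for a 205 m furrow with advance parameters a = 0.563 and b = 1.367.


t = (L/a)^(1/b)
t = (205/0.563)^(1/1.367)
t = 364.120782^(1/1.367)

74.7524 min


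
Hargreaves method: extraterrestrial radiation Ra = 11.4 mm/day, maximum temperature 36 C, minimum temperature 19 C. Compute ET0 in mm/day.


Tmean = (Tmax + Tmin)/2 = (36 + 19)/2 = 27.5
ET0 = 0.0023 * 11.4 * (27.5 + 17.8) * sqrt(36 - 19)
ET0 = 0.0023 * 11.4 * 45.3 * 4.123106

4.8973 mm/day


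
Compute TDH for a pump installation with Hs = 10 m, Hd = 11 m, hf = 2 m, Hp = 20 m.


TDH = Hs + Hd + hf + Hp = 10 + 11 + 2 + 20 = 43

43 m


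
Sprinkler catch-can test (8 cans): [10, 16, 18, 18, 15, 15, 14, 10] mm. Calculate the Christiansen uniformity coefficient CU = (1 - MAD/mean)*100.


mean = 14.500000 mm
MAD = 2.375000 mm
CU = (1 - 2.375000/14.500000)*100

83.6207 %


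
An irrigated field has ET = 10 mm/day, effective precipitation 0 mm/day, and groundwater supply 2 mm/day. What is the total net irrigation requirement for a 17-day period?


Daily deficit = ET - Pe - GW = 10 - 0 - 2 = 8 mm/day
NIR = 8 * 17 = 136 mm

136.0000 mm


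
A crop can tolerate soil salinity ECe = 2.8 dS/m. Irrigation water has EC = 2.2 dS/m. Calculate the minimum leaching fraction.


LR = ECiw / (5*ECe - ECiw)
LR = 2.2 / (5*2.8 - 2.2)
LR = 2.2 / 11.8000

0.1864


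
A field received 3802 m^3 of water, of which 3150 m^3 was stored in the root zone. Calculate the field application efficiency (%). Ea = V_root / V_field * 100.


Ea = V_root / V_field * 100 = 3150 / 3802 * 100 = 82.8511%

82.8511 %


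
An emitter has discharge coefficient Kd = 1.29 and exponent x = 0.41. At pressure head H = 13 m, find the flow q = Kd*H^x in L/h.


q = Kd * H^x = 1.29 * 13^0.41 = 1.29 * 2.862311

3.6924 L/h


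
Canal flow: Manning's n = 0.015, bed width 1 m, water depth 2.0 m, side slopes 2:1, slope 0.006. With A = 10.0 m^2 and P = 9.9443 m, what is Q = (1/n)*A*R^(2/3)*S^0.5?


R = A/P = 10.0/9.9443 = 1.005601
Q = (1/0.015) * 10.0 * 1.005601^(2/3) * 0.006^0.5

51.8324 m^3/s


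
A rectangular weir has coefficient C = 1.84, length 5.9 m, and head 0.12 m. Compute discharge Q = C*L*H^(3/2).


Q = C * L * H^(3/2) = 1.84 * 5.9 * 0.12^1.5 = 1.84 * 5.9 * 0.041569

0.4513 m^3/s


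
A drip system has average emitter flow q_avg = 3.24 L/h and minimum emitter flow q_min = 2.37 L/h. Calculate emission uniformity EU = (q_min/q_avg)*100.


EU = (q_min/q_avg)*100 = (2.37/3.24)*100 = 73.1481%

73.1481 %


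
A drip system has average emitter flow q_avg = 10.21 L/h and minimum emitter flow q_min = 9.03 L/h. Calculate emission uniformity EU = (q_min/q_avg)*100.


EU = (q_min/q_avg)*100 = (9.03/10.21)*100 = 88.4427%

88.4427 %


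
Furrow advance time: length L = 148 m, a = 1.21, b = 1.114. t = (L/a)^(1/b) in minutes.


t = (L/a)^(1/b)
t = (148/1.21)^(1/1.114)
t = 122.314050^(1/1.114)

74.7923 min


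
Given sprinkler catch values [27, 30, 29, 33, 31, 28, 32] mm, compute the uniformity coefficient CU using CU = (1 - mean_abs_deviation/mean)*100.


mean = 30.000000 mm
MAD = 1.714286 mm
CU = (1 - 1.714286/30.000000)*100

94.2857 %


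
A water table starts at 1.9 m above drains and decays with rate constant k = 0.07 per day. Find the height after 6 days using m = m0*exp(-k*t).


m = m0 * exp(-k*t)
m = 1.9 * exp(-0.07 * 6)
m = 1.9 * exp(-0.4200)

1.2484 m


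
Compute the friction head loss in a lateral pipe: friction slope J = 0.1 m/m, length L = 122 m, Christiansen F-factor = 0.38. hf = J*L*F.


hf = J * L * F = 0.1 * 122 * 0.38 = 4.6360 m

4.6360 m


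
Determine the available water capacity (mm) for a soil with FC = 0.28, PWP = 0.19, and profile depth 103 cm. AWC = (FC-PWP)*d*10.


AWC = (FC - PWP) * d * 10
AWC = (0.28 - 0.19) * 103 * 10
AWC = 0.0900 * 103 * 10

92.7000 mm


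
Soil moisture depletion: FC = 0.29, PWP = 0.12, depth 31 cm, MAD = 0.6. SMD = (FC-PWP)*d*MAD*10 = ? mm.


SMD = (FC - PWP) * d * MAD * 10
SMD = (0.29 - 0.12) * 31 * 0.6 * 10
SMD = 0.1700 * 31 * 0.6 * 10

31.6200 mm


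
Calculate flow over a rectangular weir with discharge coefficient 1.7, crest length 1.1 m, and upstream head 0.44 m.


Q = C * L * H^(3/2) = 1.7 * 1.1 * 0.44^1.5 = 1.7 * 1.1 * 0.291863

0.5458 m^3/s


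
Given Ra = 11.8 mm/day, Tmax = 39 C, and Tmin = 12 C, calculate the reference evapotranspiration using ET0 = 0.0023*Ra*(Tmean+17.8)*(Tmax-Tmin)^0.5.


Tmean = (Tmax + Tmin)/2 = (39 + 12)/2 = 25.5
ET0 = 0.0023 * 11.8 * (25.5 + 17.8) * sqrt(39 - 12)
ET0 = 0.0023 * 11.8 * 43.3 * 5.196152

6.1063 mm/day


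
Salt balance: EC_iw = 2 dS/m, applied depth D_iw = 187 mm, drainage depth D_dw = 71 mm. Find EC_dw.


EC_dw = EC_iw * D_iw / D_dw
EC_dw = 2 * 187 / 71
EC_dw = 374 / 71

5.2676 dS/m


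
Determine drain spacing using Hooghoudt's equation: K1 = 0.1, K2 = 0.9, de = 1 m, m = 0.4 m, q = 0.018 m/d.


S^2 = 8*K2*de*m/q + 4*K1*m^2/q
S^2 = 8*0.9*1*0.4/0.018 + 4*0.1*0.4^2/0.018
S = sqrt(163.5556)

12.7889 m


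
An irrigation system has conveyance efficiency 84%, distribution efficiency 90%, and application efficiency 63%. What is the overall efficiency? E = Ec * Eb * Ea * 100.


Ec = 0.84, Eb = 0.9, Ea = 0.63
E = 0.84 * 0.9 * 0.63 * 100 = 47.6280%

47.6280 %


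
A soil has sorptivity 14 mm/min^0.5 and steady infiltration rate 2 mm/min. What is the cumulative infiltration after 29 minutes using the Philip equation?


F = S*sqrt(t) + A*t
F = 14*sqrt(29) + 2*29
F = 14*5.385165 + 58

133.3923 mm


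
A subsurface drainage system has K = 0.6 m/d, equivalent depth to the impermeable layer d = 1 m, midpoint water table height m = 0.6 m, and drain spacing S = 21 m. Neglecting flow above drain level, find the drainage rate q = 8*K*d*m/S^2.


q = 8*K*d*m/S^2
q = 8*0.6*1*0.6/21^2
q = 2.8800 / 441

0.0065 m/d


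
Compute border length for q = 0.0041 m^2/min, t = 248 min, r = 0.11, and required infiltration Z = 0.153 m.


L = q*t/((1+r)*Z)
L = 0.0041*248/((1+0.11)*0.153)
L = 1.0168/0.16983

5.9872 m


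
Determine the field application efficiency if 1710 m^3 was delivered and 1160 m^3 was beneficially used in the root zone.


Ea = V_root / V_field * 100 = 1160 / 1710 * 100 = 67.8363%

67.8363 %


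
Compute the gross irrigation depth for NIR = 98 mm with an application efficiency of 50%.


Ea = 50% = 0.5
GID = NIR / Ea = 98 / 0.5 = 196.0000 mm

196.0000 mm


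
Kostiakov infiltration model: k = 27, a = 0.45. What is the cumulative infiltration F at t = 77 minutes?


F = k * t^a = 27 * 77^0.45
F = 27 * 7.061888

190.6710 mm


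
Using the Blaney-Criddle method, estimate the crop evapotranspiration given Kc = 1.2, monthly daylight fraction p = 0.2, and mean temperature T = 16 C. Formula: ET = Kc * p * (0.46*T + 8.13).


ET = Kc * p * (0.46*T + 8.13)
ET = 1.2 * 0.2 * (0.46*16 + 8.13)
ET = 1.2 * 0.2 * 15.4900

3.7176 mm/day


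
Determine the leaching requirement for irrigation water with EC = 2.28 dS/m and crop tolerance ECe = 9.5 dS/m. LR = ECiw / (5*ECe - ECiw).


LR = ECiw / (5*ECe - ECiw)
LR = 2.28 / (5*9.5 - 2.28)
LR = 2.28 / 45.2200

0.0504


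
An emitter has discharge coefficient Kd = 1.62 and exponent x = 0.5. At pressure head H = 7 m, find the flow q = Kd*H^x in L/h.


q = Kd * H^x = 1.62 * 7^0.5 = 1.62 * 2.645751

4.2861 L/h


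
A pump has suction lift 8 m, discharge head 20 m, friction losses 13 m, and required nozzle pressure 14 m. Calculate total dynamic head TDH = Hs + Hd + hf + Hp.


TDH = Hs + Hd + hf + Hp = 8 + 20 + 13 + 14 = 55

55 m
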